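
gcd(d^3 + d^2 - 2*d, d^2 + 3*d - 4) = d - 1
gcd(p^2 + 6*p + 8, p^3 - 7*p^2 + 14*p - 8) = 1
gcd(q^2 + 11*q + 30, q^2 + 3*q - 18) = q + 6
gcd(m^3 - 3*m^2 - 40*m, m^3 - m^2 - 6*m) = m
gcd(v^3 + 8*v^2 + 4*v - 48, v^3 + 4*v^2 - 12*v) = v^2 + 4*v - 12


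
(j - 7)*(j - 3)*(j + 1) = j^3 - 9*j^2 + 11*j + 21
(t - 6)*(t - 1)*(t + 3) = t^3 - 4*t^2 - 15*t + 18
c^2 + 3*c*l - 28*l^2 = (c - 4*l)*(c + 7*l)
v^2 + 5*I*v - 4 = (v + I)*(v + 4*I)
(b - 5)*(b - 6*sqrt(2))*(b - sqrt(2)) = b^3 - 7*sqrt(2)*b^2 - 5*b^2 + 12*b + 35*sqrt(2)*b - 60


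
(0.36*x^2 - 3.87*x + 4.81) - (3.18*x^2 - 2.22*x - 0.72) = -2.82*x^2 - 1.65*x + 5.53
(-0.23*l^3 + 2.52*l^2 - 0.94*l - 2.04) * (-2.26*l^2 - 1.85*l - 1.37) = 0.5198*l^5 - 5.2697*l^4 - 2.2225*l^3 + 2.897*l^2 + 5.0618*l + 2.7948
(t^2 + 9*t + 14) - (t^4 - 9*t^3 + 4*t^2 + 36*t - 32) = -t^4 + 9*t^3 - 3*t^2 - 27*t + 46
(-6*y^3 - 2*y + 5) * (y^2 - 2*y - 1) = -6*y^5 + 12*y^4 + 4*y^3 + 9*y^2 - 8*y - 5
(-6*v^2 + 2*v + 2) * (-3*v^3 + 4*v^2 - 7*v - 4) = 18*v^5 - 30*v^4 + 44*v^3 + 18*v^2 - 22*v - 8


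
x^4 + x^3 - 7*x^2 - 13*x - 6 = (x - 3)*(x + 1)^2*(x + 2)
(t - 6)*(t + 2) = t^2 - 4*t - 12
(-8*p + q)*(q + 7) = -8*p*q - 56*p + q^2 + 7*q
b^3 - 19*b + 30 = (b - 3)*(b - 2)*(b + 5)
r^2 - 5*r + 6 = (r - 3)*(r - 2)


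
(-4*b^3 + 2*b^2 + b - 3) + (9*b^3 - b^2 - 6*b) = 5*b^3 + b^2 - 5*b - 3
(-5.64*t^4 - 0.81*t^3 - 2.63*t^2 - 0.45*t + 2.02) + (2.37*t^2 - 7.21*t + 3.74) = -5.64*t^4 - 0.81*t^3 - 0.26*t^2 - 7.66*t + 5.76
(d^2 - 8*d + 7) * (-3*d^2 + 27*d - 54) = -3*d^4 + 51*d^3 - 291*d^2 + 621*d - 378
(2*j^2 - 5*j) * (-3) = -6*j^2 + 15*j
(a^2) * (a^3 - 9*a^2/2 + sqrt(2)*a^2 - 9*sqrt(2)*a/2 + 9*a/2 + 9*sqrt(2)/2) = a^5 - 9*a^4/2 + sqrt(2)*a^4 - 9*sqrt(2)*a^3/2 + 9*a^3/2 + 9*sqrt(2)*a^2/2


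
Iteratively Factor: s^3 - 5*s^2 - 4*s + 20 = (s - 5)*(s^2 - 4) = (s - 5)*(s + 2)*(s - 2)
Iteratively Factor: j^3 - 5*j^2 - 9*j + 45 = (j - 3)*(j^2 - 2*j - 15) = (j - 3)*(j + 3)*(j - 5)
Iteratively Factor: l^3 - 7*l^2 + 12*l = (l - 3)*(l^2 - 4*l) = l*(l - 3)*(l - 4)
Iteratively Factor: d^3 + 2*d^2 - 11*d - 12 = (d - 3)*(d^2 + 5*d + 4) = (d - 3)*(d + 1)*(d + 4)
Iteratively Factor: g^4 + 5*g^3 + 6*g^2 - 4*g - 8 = (g - 1)*(g^3 + 6*g^2 + 12*g + 8) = (g - 1)*(g + 2)*(g^2 + 4*g + 4) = (g - 1)*(g + 2)^2*(g + 2)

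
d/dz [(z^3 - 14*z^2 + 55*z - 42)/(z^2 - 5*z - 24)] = (z^4 - 10*z^3 - 57*z^2 + 756*z - 1530)/(z^4 - 10*z^3 - 23*z^2 + 240*z + 576)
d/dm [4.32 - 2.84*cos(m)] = 2.84*sin(m)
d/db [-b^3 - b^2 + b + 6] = -3*b^2 - 2*b + 1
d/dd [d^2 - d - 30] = 2*d - 1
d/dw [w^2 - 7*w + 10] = 2*w - 7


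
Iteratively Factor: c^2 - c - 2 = (c + 1)*(c - 2)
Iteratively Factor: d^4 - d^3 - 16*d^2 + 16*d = (d + 4)*(d^3 - 5*d^2 + 4*d) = (d - 4)*(d + 4)*(d^2 - d) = d*(d - 4)*(d + 4)*(d - 1)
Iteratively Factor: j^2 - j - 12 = (j - 4)*(j + 3)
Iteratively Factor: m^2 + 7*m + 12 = (m + 3)*(m + 4)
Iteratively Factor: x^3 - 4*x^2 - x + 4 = (x - 1)*(x^2 - 3*x - 4) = (x - 1)*(x + 1)*(x - 4)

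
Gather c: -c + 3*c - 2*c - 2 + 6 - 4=0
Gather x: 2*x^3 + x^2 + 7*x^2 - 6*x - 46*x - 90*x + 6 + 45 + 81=2*x^3 + 8*x^2 - 142*x + 132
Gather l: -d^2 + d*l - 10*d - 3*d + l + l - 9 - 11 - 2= -d^2 - 13*d + l*(d + 2) - 22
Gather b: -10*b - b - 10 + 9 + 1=-11*b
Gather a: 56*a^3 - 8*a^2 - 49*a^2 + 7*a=56*a^3 - 57*a^2 + 7*a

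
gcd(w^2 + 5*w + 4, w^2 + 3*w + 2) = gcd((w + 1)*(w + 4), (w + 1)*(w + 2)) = w + 1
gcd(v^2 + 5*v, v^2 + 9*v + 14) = 1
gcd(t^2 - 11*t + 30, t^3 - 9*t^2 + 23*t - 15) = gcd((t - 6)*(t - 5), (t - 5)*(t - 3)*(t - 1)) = t - 5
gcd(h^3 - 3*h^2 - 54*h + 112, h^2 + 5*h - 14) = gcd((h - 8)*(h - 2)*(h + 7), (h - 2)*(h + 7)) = h^2 + 5*h - 14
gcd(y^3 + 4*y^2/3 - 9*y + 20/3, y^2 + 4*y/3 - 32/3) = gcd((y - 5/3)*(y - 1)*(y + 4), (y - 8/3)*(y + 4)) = y + 4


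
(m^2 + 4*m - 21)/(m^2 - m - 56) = (m - 3)/(m - 8)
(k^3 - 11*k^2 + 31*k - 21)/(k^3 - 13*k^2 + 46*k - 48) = (k^2 - 8*k + 7)/(k^2 - 10*k + 16)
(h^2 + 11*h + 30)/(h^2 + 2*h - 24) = (h + 5)/(h - 4)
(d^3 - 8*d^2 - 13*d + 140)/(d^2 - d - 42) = (d^2 - d - 20)/(d + 6)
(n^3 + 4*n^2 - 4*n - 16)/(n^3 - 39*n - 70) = (n^2 + 2*n - 8)/(n^2 - 2*n - 35)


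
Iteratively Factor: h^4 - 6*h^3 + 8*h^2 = (h - 2)*(h^3 - 4*h^2) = h*(h - 2)*(h^2 - 4*h) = h*(h - 4)*(h - 2)*(h)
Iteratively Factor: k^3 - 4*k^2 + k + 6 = (k - 3)*(k^2 - k - 2) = (k - 3)*(k + 1)*(k - 2)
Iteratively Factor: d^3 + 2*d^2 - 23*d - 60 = (d - 5)*(d^2 + 7*d + 12) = (d - 5)*(d + 4)*(d + 3)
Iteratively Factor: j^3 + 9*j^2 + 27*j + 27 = (j + 3)*(j^2 + 6*j + 9) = (j + 3)^2*(j + 3)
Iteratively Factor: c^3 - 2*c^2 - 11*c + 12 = (c - 4)*(c^2 + 2*c - 3) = (c - 4)*(c - 1)*(c + 3)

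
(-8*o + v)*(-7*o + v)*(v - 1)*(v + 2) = 56*o^2*v^2 + 56*o^2*v - 112*o^2 - 15*o*v^3 - 15*o*v^2 + 30*o*v + v^4 + v^3 - 2*v^2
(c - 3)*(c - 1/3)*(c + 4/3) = c^3 - 2*c^2 - 31*c/9 + 4/3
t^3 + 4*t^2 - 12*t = t*(t - 2)*(t + 6)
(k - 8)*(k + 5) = k^2 - 3*k - 40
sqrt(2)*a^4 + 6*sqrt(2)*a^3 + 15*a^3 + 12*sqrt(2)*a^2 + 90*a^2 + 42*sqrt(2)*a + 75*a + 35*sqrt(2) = (a + 1)*(a + 5)*(a + 7*sqrt(2))*(sqrt(2)*a + 1)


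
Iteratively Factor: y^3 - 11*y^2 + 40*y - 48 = (y - 3)*(y^2 - 8*y + 16) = (y - 4)*(y - 3)*(y - 4)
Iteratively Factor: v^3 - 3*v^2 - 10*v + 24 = (v + 3)*(v^2 - 6*v + 8) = (v - 2)*(v + 3)*(v - 4)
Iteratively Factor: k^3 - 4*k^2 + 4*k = (k - 2)*(k^2 - 2*k) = (k - 2)^2*(k)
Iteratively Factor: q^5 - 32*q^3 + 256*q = (q - 4)*(q^4 + 4*q^3 - 16*q^2 - 64*q) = q*(q - 4)*(q^3 + 4*q^2 - 16*q - 64) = q*(q - 4)*(q + 4)*(q^2 - 16) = q*(q - 4)*(q + 4)^2*(q - 4)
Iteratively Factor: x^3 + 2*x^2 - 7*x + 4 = (x - 1)*(x^2 + 3*x - 4) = (x - 1)*(x + 4)*(x - 1)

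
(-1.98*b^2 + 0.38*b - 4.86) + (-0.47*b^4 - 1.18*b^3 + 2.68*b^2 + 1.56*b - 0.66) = -0.47*b^4 - 1.18*b^3 + 0.7*b^2 + 1.94*b - 5.52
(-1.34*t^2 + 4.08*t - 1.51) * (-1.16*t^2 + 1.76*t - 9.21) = 1.5544*t^4 - 7.0912*t^3 + 21.2738*t^2 - 40.2344*t + 13.9071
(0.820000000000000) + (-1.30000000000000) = -0.480000000000000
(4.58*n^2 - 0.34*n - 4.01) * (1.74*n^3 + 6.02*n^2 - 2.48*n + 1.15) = 7.9692*n^5 + 26.98*n^4 - 20.3826*n^3 - 18.03*n^2 + 9.5538*n - 4.6115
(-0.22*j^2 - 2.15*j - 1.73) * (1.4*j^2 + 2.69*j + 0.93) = -0.308*j^4 - 3.6018*j^3 - 8.4101*j^2 - 6.6532*j - 1.6089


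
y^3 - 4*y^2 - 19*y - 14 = (y - 7)*(y + 1)*(y + 2)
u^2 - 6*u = u*(u - 6)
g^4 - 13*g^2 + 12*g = g*(g - 3)*(g - 1)*(g + 4)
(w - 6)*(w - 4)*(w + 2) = w^3 - 8*w^2 + 4*w + 48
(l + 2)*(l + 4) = l^2 + 6*l + 8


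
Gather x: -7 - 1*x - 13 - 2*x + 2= -3*x - 18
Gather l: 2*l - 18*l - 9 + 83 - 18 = 56 - 16*l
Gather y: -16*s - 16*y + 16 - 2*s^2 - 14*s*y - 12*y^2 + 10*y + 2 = -2*s^2 - 16*s - 12*y^2 + y*(-14*s - 6) + 18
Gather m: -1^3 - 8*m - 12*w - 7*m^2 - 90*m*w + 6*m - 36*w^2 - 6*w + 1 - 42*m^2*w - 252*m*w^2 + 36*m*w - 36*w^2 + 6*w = m^2*(-42*w - 7) + m*(-252*w^2 - 54*w - 2) - 72*w^2 - 12*w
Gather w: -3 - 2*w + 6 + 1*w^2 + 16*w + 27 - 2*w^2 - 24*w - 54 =-w^2 - 10*w - 24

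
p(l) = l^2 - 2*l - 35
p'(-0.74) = -3.48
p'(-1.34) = -4.68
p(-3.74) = -13.53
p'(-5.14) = -12.28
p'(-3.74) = -9.48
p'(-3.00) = -8.00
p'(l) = 2*l - 2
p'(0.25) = -1.50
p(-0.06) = -34.88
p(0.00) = -35.00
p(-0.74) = -32.97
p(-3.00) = -20.00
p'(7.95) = 13.90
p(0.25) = -35.44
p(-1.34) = -30.52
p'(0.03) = -1.94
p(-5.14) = 1.70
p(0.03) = -35.06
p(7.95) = 12.30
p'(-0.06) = -2.12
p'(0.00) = -2.00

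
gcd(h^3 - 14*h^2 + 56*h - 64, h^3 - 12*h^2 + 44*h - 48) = h^2 - 6*h + 8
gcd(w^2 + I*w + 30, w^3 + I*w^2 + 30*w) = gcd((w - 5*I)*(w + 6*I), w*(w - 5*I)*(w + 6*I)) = w^2 + I*w + 30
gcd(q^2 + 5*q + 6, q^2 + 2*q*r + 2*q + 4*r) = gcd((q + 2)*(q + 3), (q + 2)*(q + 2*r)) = q + 2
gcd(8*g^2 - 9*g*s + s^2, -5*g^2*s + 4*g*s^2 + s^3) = -g + s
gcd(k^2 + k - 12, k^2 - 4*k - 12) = 1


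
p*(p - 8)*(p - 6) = p^3 - 14*p^2 + 48*p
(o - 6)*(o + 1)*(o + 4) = o^3 - o^2 - 26*o - 24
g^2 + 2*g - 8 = (g - 2)*(g + 4)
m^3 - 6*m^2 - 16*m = m*(m - 8)*(m + 2)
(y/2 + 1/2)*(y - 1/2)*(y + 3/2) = y^3/2 + y^2 + y/8 - 3/8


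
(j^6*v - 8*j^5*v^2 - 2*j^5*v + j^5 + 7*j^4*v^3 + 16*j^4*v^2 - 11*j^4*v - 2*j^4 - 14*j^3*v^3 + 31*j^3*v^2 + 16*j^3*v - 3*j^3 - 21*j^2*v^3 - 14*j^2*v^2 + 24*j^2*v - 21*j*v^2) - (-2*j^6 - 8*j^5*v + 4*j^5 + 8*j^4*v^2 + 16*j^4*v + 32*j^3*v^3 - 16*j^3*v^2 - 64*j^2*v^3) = j^6*v + 2*j^6 - 8*j^5*v^2 + 6*j^5*v - 3*j^5 + 7*j^4*v^3 + 8*j^4*v^2 - 27*j^4*v - 2*j^4 - 46*j^3*v^3 + 47*j^3*v^2 + 16*j^3*v - 3*j^3 + 43*j^2*v^3 - 14*j^2*v^2 + 24*j^2*v - 21*j*v^2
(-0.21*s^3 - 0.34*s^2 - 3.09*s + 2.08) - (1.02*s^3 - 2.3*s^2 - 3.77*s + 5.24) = -1.23*s^3 + 1.96*s^2 + 0.68*s - 3.16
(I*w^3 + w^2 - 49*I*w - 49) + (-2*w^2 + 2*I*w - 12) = I*w^3 - w^2 - 47*I*w - 61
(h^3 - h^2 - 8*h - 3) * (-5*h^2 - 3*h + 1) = -5*h^5 + 2*h^4 + 44*h^3 + 38*h^2 + h - 3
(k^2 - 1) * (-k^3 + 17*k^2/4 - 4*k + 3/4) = -k^5 + 17*k^4/4 - 3*k^3 - 7*k^2/2 + 4*k - 3/4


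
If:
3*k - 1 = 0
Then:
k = 1/3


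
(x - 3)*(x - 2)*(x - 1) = x^3 - 6*x^2 + 11*x - 6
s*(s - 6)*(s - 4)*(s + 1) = s^4 - 9*s^3 + 14*s^2 + 24*s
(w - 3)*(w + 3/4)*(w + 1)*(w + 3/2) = w^4 + w^3/4 - 51*w^2/8 - 9*w - 27/8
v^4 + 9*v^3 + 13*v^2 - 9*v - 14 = (v - 1)*(v + 1)*(v + 2)*(v + 7)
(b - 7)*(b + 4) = b^2 - 3*b - 28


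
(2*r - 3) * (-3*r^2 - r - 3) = -6*r^3 + 7*r^2 - 3*r + 9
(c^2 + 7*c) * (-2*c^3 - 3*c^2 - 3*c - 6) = -2*c^5 - 17*c^4 - 24*c^3 - 27*c^2 - 42*c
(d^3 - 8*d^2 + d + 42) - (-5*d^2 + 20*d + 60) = d^3 - 3*d^2 - 19*d - 18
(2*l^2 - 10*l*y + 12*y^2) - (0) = 2*l^2 - 10*l*y + 12*y^2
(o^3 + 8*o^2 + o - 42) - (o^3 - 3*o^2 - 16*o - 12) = 11*o^2 + 17*o - 30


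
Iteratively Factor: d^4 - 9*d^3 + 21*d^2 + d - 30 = (d - 2)*(d^3 - 7*d^2 + 7*d + 15) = (d - 5)*(d - 2)*(d^2 - 2*d - 3) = (d - 5)*(d - 3)*(d - 2)*(d + 1)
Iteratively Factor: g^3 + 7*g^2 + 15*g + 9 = (g + 1)*(g^2 + 6*g + 9) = (g + 1)*(g + 3)*(g + 3)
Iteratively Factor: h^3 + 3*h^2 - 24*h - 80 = (h - 5)*(h^2 + 8*h + 16) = (h - 5)*(h + 4)*(h + 4)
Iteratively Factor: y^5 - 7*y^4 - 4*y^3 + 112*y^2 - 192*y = (y - 4)*(y^4 - 3*y^3 - 16*y^2 + 48*y) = (y - 4)*(y - 3)*(y^3 - 16*y) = y*(y - 4)*(y - 3)*(y^2 - 16) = y*(y - 4)^2*(y - 3)*(y + 4)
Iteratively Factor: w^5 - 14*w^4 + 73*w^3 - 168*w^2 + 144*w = (w - 3)*(w^4 - 11*w^3 + 40*w^2 - 48*w) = w*(w - 3)*(w^3 - 11*w^2 + 40*w - 48) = w*(w - 4)*(w - 3)*(w^2 - 7*w + 12) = w*(w - 4)^2*(w - 3)*(w - 3)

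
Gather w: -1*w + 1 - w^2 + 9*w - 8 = -w^2 + 8*w - 7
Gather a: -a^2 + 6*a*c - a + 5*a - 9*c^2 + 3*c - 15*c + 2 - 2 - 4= -a^2 + a*(6*c + 4) - 9*c^2 - 12*c - 4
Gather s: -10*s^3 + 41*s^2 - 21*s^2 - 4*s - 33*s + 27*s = -10*s^3 + 20*s^2 - 10*s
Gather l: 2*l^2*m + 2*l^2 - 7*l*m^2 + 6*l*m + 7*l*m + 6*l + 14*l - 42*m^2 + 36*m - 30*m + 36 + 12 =l^2*(2*m + 2) + l*(-7*m^2 + 13*m + 20) - 42*m^2 + 6*m + 48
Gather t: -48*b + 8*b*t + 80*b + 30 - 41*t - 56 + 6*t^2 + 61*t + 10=32*b + 6*t^2 + t*(8*b + 20) - 16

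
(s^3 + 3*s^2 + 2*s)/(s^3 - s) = (s + 2)/(s - 1)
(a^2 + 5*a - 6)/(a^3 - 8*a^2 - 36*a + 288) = (a - 1)/(a^2 - 14*a + 48)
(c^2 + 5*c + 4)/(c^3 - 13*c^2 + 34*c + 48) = (c + 4)/(c^2 - 14*c + 48)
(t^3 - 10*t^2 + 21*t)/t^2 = t - 10 + 21/t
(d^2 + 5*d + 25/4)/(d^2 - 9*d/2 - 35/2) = (d + 5/2)/(d - 7)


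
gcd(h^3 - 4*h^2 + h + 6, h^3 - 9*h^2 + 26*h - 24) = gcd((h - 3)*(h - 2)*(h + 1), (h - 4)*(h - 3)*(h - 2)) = h^2 - 5*h + 6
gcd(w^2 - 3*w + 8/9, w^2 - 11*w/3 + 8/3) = w - 8/3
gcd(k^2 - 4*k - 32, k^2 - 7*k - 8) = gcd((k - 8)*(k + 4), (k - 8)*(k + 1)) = k - 8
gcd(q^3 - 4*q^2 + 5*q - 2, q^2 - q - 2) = q - 2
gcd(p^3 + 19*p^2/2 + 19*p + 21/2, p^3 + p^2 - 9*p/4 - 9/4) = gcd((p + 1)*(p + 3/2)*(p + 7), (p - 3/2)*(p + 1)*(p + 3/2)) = p^2 + 5*p/2 + 3/2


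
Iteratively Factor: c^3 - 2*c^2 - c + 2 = (c + 1)*(c^2 - 3*c + 2) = (c - 1)*(c + 1)*(c - 2)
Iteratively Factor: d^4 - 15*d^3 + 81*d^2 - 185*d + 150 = (d - 5)*(d^3 - 10*d^2 + 31*d - 30) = (d - 5)*(d - 2)*(d^2 - 8*d + 15) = (d - 5)*(d - 3)*(d - 2)*(d - 5)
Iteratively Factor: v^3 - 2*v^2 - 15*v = (v)*(v^2 - 2*v - 15) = v*(v + 3)*(v - 5)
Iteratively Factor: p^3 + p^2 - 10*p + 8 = (p - 2)*(p^2 + 3*p - 4) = (p - 2)*(p + 4)*(p - 1)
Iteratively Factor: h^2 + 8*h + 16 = (h + 4)*(h + 4)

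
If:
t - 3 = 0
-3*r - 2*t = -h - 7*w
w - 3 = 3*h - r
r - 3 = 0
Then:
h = 15/22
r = 3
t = 3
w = 45/22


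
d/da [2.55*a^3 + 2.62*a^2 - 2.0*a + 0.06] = 7.65*a^2 + 5.24*a - 2.0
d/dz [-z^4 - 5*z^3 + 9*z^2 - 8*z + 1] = -4*z^3 - 15*z^2 + 18*z - 8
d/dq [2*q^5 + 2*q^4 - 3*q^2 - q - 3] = 10*q^4 + 8*q^3 - 6*q - 1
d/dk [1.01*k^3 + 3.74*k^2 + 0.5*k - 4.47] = 3.03*k^2 + 7.48*k + 0.5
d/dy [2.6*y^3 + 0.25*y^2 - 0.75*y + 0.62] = 7.8*y^2 + 0.5*y - 0.75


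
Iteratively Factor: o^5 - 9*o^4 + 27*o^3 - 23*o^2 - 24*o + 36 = (o - 3)*(o^4 - 6*o^3 + 9*o^2 + 4*o - 12) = (o - 3)*(o - 2)*(o^3 - 4*o^2 + o + 6) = (o - 3)*(o - 2)^2*(o^2 - 2*o - 3) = (o - 3)^2*(o - 2)^2*(o + 1)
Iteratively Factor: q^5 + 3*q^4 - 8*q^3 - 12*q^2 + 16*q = (q)*(q^4 + 3*q^3 - 8*q^2 - 12*q + 16) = q*(q - 2)*(q^3 + 5*q^2 + 2*q - 8) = q*(q - 2)*(q + 2)*(q^2 + 3*q - 4) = q*(q - 2)*(q + 2)*(q + 4)*(q - 1)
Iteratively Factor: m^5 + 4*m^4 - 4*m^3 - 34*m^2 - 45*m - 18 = (m + 2)*(m^4 + 2*m^3 - 8*m^2 - 18*m - 9) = (m + 1)*(m + 2)*(m^3 + m^2 - 9*m - 9) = (m - 3)*(m + 1)*(m + 2)*(m^2 + 4*m + 3) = (m - 3)*(m + 1)^2*(m + 2)*(m + 3)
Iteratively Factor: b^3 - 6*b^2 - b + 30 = (b + 2)*(b^2 - 8*b + 15) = (b - 3)*(b + 2)*(b - 5)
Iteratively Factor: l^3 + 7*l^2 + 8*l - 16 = (l + 4)*(l^2 + 3*l - 4) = (l + 4)^2*(l - 1)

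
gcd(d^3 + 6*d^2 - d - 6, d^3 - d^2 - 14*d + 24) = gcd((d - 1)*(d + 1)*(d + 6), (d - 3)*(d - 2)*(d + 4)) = 1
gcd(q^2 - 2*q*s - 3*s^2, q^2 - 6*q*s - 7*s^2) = q + s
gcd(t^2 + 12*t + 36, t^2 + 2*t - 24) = t + 6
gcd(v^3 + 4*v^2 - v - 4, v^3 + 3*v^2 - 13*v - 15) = v + 1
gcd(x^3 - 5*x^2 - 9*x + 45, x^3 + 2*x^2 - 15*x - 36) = x + 3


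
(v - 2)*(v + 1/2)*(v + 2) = v^3 + v^2/2 - 4*v - 2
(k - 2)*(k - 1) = k^2 - 3*k + 2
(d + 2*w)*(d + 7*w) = d^2 + 9*d*w + 14*w^2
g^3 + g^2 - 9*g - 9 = (g - 3)*(g + 1)*(g + 3)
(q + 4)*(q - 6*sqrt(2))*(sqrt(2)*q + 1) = sqrt(2)*q^3 - 11*q^2 + 4*sqrt(2)*q^2 - 44*q - 6*sqrt(2)*q - 24*sqrt(2)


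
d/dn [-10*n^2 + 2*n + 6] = 2 - 20*n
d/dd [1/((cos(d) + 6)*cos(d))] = 2*(cos(d) + 3)*sin(d)/((cos(d) + 6)^2*cos(d)^2)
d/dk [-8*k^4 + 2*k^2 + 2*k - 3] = -32*k^3 + 4*k + 2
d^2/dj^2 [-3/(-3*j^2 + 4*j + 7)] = 6*(9*j^2 - 12*j - 4*(3*j - 2)^2 - 21)/(-3*j^2 + 4*j + 7)^3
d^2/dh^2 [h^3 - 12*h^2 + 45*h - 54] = 6*h - 24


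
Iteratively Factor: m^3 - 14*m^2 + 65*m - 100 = (m - 5)*(m^2 - 9*m + 20) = (m - 5)*(m - 4)*(m - 5)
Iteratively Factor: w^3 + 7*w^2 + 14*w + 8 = (w + 4)*(w^2 + 3*w + 2) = (w + 1)*(w + 4)*(w + 2)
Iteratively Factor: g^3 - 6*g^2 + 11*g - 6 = (g - 3)*(g^2 - 3*g + 2) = (g - 3)*(g - 2)*(g - 1)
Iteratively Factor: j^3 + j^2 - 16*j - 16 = (j + 1)*(j^2 - 16) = (j - 4)*(j + 1)*(j + 4)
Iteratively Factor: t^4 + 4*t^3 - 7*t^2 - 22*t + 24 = (t - 2)*(t^3 + 6*t^2 + 5*t - 12) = (t - 2)*(t + 4)*(t^2 + 2*t - 3) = (t - 2)*(t + 3)*(t + 4)*(t - 1)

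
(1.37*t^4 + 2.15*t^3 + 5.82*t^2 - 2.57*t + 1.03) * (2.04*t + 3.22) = 2.7948*t^5 + 8.7974*t^4 + 18.7958*t^3 + 13.4976*t^2 - 6.1742*t + 3.3166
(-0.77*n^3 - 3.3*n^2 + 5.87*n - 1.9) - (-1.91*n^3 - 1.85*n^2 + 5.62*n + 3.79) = 1.14*n^3 - 1.45*n^2 + 0.25*n - 5.69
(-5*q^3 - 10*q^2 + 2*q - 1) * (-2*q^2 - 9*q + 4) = 10*q^5 + 65*q^4 + 66*q^3 - 56*q^2 + 17*q - 4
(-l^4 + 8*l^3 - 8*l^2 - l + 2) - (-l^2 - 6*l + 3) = -l^4 + 8*l^3 - 7*l^2 + 5*l - 1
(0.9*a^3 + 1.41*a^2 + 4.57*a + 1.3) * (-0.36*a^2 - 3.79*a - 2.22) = -0.324*a^5 - 3.9186*a^4 - 8.9871*a^3 - 20.9185*a^2 - 15.0724*a - 2.886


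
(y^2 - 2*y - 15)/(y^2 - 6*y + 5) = (y + 3)/(y - 1)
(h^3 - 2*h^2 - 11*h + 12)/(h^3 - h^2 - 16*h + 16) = (h + 3)/(h + 4)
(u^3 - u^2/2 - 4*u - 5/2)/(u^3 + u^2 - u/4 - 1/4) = 2*(2*u^2 - 3*u - 5)/(4*u^2 - 1)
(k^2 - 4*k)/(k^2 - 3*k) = (k - 4)/(k - 3)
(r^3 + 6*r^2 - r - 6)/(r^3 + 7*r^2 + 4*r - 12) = (r + 1)/(r + 2)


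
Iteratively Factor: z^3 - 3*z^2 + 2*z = (z)*(z^2 - 3*z + 2) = z*(z - 1)*(z - 2)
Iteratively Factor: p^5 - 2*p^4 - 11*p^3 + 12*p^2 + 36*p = (p - 3)*(p^4 + p^3 - 8*p^2 - 12*p) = (p - 3)^2*(p^3 + 4*p^2 + 4*p) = p*(p - 3)^2*(p^2 + 4*p + 4) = p*(p - 3)^2*(p + 2)*(p + 2)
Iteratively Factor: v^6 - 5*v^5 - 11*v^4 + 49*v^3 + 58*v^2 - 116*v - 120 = (v + 2)*(v^5 - 7*v^4 + 3*v^3 + 43*v^2 - 28*v - 60) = (v - 3)*(v + 2)*(v^4 - 4*v^3 - 9*v^2 + 16*v + 20) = (v - 3)*(v - 2)*(v + 2)*(v^3 - 2*v^2 - 13*v - 10) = (v - 3)*(v - 2)*(v + 2)^2*(v^2 - 4*v - 5) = (v - 3)*(v - 2)*(v + 1)*(v + 2)^2*(v - 5)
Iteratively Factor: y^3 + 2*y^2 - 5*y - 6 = (y + 3)*(y^2 - y - 2) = (y - 2)*(y + 3)*(y + 1)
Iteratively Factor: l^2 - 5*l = (l)*(l - 5)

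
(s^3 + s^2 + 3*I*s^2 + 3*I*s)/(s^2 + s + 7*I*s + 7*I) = s*(s + 3*I)/(s + 7*I)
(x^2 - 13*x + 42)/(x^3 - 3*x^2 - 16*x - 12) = (x - 7)/(x^2 + 3*x + 2)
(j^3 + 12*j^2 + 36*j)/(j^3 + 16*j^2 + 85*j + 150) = j*(j + 6)/(j^2 + 10*j + 25)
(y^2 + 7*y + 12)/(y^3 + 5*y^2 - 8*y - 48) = (y + 3)/(y^2 + y - 12)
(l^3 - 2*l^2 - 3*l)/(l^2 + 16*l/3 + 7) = 3*l*(l^2 - 2*l - 3)/(3*l^2 + 16*l + 21)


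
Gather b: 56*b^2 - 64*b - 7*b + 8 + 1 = 56*b^2 - 71*b + 9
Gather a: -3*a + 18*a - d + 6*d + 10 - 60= 15*a + 5*d - 50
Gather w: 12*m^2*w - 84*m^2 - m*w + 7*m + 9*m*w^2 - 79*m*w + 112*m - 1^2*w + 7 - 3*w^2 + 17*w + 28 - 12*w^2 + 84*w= -84*m^2 + 119*m + w^2*(9*m - 15) + w*(12*m^2 - 80*m + 100) + 35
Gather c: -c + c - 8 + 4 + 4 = 0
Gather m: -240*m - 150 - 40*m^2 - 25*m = -40*m^2 - 265*m - 150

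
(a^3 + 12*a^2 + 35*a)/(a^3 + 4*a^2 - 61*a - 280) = a/(a - 8)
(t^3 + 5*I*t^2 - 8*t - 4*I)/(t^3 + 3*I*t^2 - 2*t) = (t + 2*I)/t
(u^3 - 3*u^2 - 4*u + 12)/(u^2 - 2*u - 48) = (-u^3 + 3*u^2 + 4*u - 12)/(-u^2 + 2*u + 48)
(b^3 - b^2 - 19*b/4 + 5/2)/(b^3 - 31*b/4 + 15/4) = (b + 2)/(b + 3)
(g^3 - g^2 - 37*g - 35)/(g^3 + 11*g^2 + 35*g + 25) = (g - 7)/(g + 5)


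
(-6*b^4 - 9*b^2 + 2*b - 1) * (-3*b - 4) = 18*b^5 + 24*b^4 + 27*b^3 + 30*b^2 - 5*b + 4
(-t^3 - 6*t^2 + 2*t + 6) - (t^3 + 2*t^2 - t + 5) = -2*t^3 - 8*t^2 + 3*t + 1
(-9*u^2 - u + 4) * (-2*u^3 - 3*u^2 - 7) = 18*u^5 + 29*u^4 - 5*u^3 + 51*u^2 + 7*u - 28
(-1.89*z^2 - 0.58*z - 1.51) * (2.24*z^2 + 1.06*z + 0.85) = -4.2336*z^4 - 3.3026*z^3 - 5.6037*z^2 - 2.0936*z - 1.2835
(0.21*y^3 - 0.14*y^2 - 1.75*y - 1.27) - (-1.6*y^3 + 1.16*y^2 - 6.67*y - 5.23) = 1.81*y^3 - 1.3*y^2 + 4.92*y + 3.96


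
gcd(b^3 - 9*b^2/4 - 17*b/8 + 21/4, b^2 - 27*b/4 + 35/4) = b - 7/4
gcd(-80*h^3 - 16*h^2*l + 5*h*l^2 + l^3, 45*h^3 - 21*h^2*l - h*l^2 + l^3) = 5*h + l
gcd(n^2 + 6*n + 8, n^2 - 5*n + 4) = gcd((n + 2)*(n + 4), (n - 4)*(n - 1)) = 1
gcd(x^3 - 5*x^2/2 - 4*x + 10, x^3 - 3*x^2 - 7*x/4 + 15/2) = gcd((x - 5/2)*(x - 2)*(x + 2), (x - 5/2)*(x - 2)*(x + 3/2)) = x^2 - 9*x/2 + 5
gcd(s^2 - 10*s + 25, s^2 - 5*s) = s - 5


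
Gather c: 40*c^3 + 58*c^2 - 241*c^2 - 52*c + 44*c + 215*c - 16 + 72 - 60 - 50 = 40*c^3 - 183*c^2 + 207*c - 54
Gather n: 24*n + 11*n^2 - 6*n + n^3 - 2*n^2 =n^3 + 9*n^2 + 18*n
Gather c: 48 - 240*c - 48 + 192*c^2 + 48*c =192*c^2 - 192*c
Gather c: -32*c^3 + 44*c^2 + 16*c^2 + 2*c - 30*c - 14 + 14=-32*c^3 + 60*c^2 - 28*c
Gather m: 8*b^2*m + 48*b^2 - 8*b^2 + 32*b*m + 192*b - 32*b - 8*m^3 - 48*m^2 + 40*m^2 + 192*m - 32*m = 40*b^2 + 160*b - 8*m^3 - 8*m^2 + m*(8*b^2 + 32*b + 160)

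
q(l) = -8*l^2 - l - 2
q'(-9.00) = 143.00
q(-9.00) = -641.00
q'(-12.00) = 191.00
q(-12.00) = -1142.00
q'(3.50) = -57.00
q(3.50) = -103.50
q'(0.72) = -12.52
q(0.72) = -6.87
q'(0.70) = -12.20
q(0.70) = -6.62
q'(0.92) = -15.72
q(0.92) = -9.69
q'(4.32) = -70.12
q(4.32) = -155.62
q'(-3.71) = 58.36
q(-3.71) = -108.40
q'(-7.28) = 115.48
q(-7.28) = -418.71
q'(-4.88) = 77.08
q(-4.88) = -187.64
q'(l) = -16*l - 1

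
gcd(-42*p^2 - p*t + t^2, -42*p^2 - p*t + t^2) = 42*p^2 + p*t - t^2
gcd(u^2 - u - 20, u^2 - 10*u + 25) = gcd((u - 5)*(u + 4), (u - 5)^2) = u - 5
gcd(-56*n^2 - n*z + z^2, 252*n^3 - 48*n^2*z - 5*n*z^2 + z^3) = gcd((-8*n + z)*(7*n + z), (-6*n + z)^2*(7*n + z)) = 7*n + z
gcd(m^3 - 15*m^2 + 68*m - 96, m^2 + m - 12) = m - 3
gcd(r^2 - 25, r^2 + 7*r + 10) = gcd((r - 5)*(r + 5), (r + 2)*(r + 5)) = r + 5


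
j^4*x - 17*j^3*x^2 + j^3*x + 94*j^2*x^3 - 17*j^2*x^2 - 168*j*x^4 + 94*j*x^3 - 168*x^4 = (j - 7*x)*(j - 6*x)*(j - 4*x)*(j*x + x)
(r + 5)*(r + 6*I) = r^2 + 5*r + 6*I*r + 30*I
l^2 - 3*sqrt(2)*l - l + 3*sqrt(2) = (l - 1)*(l - 3*sqrt(2))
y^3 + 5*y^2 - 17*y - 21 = (y - 3)*(y + 1)*(y + 7)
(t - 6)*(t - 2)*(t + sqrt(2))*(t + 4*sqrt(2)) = t^4 - 8*t^3 + 5*sqrt(2)*t^3 - 40*sqrt(2)*t^2 + 20*t^2 - 64*t + 60*sqrt(2)*t + 96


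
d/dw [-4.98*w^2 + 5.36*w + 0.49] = 5.36 - 9.96*w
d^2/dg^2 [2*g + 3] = 0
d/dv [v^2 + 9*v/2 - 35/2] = 2*v + 9/2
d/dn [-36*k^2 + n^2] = 2*n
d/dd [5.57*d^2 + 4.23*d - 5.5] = 11.14*d + 4.23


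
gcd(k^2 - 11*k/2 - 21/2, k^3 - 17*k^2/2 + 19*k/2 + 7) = k - 7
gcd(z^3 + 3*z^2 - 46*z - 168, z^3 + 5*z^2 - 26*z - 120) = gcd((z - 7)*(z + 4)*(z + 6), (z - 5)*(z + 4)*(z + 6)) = z^2 + 10*z + 24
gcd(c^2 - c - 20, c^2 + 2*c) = 1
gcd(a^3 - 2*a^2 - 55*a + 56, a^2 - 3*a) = 1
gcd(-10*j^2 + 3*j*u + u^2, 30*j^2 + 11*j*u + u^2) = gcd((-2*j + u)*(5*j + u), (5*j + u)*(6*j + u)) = 5*j + u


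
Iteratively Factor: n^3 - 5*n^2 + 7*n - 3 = (n - 1)*(n^2 - 4*n + 3) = (n - 1)^2*(n - 3)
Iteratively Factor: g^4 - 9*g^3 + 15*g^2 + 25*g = (g - 5)*(g^3 - 4*g^2 - 5*g) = g*(g - 5)*(g^2 - 4*g - 5) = g*(g - 5)^2*(g + 1)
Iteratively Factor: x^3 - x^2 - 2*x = (x - 2)*(x^2 + x) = (x - 2)*(x + 1)*(x)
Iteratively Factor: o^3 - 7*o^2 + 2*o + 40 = (o + 2)*(o^2 - 9*o + 20) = (o - 4)*(o + 2)*(o - 5)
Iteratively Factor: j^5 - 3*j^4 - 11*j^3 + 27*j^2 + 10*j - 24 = (j - 2)*(j^4 - j^3 - 13*j^2 + j + 12) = (j - 2)*(j - 1)*(j^3 - 13*j - 12) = (j - 2)*(j - 1)*(j + 1)*(j^2 - j - 12) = (j - 4)*(j - 2)*(j - 1)*(j + 1)*(j + 3)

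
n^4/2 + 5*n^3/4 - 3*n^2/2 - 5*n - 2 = (n/2 + 1)*(n - 2)*(n + 1/2)*(n + 2)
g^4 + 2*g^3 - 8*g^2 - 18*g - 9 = (g - 3)*(g + 1)^2*(g + 3)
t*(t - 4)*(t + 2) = t^3 - 2*t^2 - 8*t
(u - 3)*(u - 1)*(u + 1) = u^3 - 3*u^2 - u + 3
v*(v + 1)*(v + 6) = v^3 + 7*v^2 + 6*v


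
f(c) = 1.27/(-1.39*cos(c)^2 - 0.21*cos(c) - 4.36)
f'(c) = 1.27*(-2.78*sin(c)*cos(c) - 0.21*sin(c))/(-1.39*cos(c)^2 - 0.21*cos(c) - 4.36)^2 = -(3.5306*cos(c) + 0.2667)*sin(c)/(1.39*cos(c)^2 + 0.21*cos(c) + 4.36)^2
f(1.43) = -0.29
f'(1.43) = -0.04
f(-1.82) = -0.29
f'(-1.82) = -0.03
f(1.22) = -0.28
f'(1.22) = -0.07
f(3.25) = -0.23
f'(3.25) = -0.01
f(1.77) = -0.29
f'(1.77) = 0.02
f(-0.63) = -0.23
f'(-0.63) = 0.06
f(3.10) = -0.23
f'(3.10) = 0.00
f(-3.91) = -0.26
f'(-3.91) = 0.07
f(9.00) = -0.24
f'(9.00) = 0.04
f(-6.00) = -0.22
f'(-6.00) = -0.03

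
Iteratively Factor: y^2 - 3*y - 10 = (y - 5)*(y + 2)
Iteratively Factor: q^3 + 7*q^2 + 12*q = (q)*(q^2 + 7*q + 12) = q*(q + 4)*(q + 3)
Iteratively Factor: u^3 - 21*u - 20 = (u + 1)*(u^2 - u - 20) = (u + 1)*(u + 4)*(u - 5)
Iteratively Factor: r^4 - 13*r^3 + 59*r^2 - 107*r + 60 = (r - 4)*(r^3 - 9*r^2 + 23*r - 15) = (r - 4)*(r - 1)*(r^2 - 8*r + 15) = (r - 5)*(r - 4)*(r - 1)*(r - 3)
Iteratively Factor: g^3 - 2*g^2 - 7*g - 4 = (g - 4)*(g^2 + 2*g + 1) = (g - 4)*(g + 1)*(g + 1)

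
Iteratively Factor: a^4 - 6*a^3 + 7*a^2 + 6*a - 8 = (a - 2)*(a^3 - 4*a^2 - a + 4) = (a - 4)*(a - 2)*(a^2 - 1) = (a - 4)*(a - 2)*(a - 1)*(a + 1)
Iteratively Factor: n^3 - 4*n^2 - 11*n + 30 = (n + 3)*(n^2 - 7*n + 10) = (n - 5)*(n + 3)*(n - 2)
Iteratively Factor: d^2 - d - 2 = (d - 2)*(d + 1)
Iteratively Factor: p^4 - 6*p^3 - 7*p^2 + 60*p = (p + 3)*(p^3 - 9*p^2 + 20*p) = (p - 5)*(p + 3)*(p^2 - 4*p) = p*(p - 5)*(p + 3)*(p - 4)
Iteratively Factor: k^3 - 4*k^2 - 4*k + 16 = (k - 4)*(k^2 - 4) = (k - 4)*(k + 2)*(k - 2)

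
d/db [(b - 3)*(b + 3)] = 2*b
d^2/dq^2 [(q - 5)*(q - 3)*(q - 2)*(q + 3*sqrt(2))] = 12*q^2 - 60*q + 18*sqrt(2)*q - 60*sqrt(2) + 62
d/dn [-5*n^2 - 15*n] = -10*n - 15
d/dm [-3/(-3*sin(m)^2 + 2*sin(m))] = 6*(-3/tan(m) + cos(m)/sin(m)^2)/(3*sin(m) - 2)^2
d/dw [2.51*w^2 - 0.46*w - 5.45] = 5.02*w - 0.46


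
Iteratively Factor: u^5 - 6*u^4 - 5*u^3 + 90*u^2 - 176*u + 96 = (u - 2)*(u^4 - 4*u^3 - 13*u^2 + 64*u - 48) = (u - 2)*(u + 4)*(u^3 - 8*u^2 + 19*u - 12) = (u - 4)*(u - 2)*(u + 4)*(u^2 - 4*u + 3) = (u - 4)*(u - 2)*(u - 1)*(u + 4)*(u - 3)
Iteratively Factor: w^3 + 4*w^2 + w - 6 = (w + 2)*(w^2 + 2*w - 3) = (w + 2)*(w + 3)*(w - 1)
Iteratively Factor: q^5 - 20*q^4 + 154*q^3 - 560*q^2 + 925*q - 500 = (q - 5)*(q^4 - 15*q^3 + 79*q^2 - 165*q + 100) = (q - 5)^2*(q^3 - 10*q^2 + 29*q - 20) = (q - 5)^3*(q^2 - 5*q + 4) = (q - 5)^3*(q - 4)*(q - 1)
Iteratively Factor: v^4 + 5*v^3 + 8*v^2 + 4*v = (v)*(v^3 + 5*v^2 + 8*v + 4) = v*(v + 2)*(v^2 + 3*v + 2) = v*(v + 1)*(v + 2)*(v + 2)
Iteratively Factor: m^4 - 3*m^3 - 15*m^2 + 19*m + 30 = (m + 1)*(m^3 - 4*m^2 - 11*m + 30) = (m - 2)*(m + 1)*(m^2 - 2*m - 15) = (m - 2)*(m + 1)*(m + 3)*(m - 5)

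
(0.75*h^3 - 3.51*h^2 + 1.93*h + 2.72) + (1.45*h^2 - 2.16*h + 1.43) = 0.75*h^3 - 2.06*h^2 - 0.23*h + 4.15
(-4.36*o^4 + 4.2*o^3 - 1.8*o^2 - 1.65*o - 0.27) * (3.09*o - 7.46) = -13.4724*o^5 + 45.5036*o^4 - 36.894*o^3 + 8.3295*o^2 + 11.4747*o + 2.0142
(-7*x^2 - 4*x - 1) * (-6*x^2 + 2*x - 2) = 42*x^4 + 10*x^3 + 12*x^2 + 6*x + 2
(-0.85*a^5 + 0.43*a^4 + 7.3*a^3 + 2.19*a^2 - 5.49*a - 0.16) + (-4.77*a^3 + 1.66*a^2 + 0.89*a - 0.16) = -0.85*a^5 + 0.43*a^4 + 2.53*a^3 + 3.85*a^2 - 4.6*a - 0.32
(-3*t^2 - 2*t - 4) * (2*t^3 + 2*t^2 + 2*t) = -6*t^5 - 10*t^4 - 18*t^3 - 12*t^2 - 8*t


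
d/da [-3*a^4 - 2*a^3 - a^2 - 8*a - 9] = -12*a^3 - 6*a^2 - 2*a - 8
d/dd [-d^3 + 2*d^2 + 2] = d*(4 - 3*d)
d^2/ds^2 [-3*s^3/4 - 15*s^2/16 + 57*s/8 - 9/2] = -9*s/2 - 15/8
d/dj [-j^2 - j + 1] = -2*j - 1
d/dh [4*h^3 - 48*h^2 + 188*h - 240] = 12*h^2 - 96*h + 188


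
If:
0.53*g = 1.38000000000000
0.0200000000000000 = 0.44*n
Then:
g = 2.60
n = 0.05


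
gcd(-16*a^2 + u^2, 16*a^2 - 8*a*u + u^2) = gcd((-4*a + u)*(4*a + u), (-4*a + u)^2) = -4*a + u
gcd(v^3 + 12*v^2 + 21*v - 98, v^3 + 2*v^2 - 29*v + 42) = v^2 + 5*v - 14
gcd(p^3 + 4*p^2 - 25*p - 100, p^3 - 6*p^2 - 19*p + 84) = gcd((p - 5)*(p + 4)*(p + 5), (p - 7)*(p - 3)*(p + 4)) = p + 4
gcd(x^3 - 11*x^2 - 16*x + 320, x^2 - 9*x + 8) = x - 8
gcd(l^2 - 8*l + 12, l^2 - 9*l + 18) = l - 6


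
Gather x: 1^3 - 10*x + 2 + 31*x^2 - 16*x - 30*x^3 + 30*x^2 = -30*x^3 + 61*x^2 - 26*x + 3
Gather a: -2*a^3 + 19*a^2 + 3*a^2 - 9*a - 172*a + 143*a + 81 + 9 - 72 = -2*a^3 + 22*a^2 - 38*a + 18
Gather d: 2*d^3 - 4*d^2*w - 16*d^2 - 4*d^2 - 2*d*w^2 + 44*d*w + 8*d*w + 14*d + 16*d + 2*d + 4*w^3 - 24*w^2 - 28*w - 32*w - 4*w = 2*d^3 + d^2*(-4*w - 20) + d*(-2*w^2 + 52*w + 32) + 4*w^3 - 24*w^2 - 64*w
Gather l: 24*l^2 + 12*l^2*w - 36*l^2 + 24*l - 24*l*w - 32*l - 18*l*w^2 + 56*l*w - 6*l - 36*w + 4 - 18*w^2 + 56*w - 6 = l^2*(12*w - 12) + l*(-18*w^2 + 32*w - 14) - 18*w^2 + 20*w - 2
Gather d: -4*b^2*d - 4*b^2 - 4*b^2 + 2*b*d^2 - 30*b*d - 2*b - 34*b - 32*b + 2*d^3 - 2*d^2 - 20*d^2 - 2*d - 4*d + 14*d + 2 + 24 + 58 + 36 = -8*b^2 - 68*b + 2*d^3 + d^2*(2*b - 22) + d*(-4*b^2 - 30*b + 8) + 120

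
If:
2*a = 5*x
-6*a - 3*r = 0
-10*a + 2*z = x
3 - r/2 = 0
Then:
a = -3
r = 6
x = -6/5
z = -78/5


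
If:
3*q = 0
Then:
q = 0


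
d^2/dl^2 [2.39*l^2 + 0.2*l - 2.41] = 4.78000000000000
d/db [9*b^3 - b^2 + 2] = b*(27*b - 2)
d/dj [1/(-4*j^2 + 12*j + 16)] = (2*j - 3)/(4*(-j^2 + 3*j + 4)^2)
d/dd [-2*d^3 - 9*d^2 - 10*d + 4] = -6*d^2 - 18*d - 10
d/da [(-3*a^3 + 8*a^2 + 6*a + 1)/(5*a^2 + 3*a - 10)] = (-15*a^4 - 18*a^3 + 84*a^2 - 170*a - 63)/(25*a^4 + 30*a^3 - 91*a^2 - 60*a + 100)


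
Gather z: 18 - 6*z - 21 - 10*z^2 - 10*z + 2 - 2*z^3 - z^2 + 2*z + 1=-2*z^3 - 11*z^2 - 14*z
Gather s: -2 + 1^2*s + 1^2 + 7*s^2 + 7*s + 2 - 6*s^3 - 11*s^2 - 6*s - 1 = -6*s^3 - 4*s^2 + 2*s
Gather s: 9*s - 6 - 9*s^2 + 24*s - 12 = -9*s^2 + 33*s - 18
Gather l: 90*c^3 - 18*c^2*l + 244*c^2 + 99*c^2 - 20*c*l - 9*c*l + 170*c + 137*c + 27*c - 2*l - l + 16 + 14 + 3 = 90*c^3 + 343*c^2 + 334*c + l*(-18*c^2 - 29*c - 3) + 33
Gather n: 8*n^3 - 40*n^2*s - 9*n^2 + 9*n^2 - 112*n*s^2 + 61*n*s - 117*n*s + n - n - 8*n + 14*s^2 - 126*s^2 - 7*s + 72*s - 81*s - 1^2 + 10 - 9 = 8*n^3 - 40*n^2*s + n*(-112*s^2 - 56*s - 8) - 112*s^2 - 16*s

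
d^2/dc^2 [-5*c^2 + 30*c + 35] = -10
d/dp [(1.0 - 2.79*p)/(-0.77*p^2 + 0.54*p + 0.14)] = (-2.1483*p^2 + 1.54*p - 0.9306)/(0.5929*p^4 - 0.8316*p^3 + 0.076*p^2 + 0.1512*p + 0.0196)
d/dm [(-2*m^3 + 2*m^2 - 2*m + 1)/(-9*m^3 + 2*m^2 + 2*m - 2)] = (14*m^4 - 44*m^3 + 47*m^2 - 12*m + 2)/(81*m^6 - 36*m^5 - 32*m^4 + 44*m^3 - 4*m^2 - 8*m + 4)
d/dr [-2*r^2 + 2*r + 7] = 2 - 4*r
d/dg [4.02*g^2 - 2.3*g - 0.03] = 8.04*g - 2.3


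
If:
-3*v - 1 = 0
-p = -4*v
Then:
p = -4/3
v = -1/3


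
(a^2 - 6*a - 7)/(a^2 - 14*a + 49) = (a + 1)/(a - 7)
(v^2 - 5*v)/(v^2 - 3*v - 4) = v*(5 - v)/(-v^2 + 3*v + 4)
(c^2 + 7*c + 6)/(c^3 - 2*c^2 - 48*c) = (c + 1)/(c*(c - 8))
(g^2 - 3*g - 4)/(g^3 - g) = (g - 4)/(g*(g - 1))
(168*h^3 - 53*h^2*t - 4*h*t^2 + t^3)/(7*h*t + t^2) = 24*h^2/t - 11*h + t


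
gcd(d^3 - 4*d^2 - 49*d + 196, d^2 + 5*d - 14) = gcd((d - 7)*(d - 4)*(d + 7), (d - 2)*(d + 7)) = d + 7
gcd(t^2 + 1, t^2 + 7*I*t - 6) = t + I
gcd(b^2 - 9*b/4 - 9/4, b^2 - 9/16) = b + 3/4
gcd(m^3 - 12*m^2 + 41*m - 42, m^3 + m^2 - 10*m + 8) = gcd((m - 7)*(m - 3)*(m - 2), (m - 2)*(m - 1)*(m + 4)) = m - 2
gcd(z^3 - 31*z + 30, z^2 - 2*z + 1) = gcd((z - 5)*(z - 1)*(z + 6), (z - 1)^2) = z - 1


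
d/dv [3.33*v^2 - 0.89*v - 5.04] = 6.66*v - 0.89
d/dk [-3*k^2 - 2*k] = -6*k - 2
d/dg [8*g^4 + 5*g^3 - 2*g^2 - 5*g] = 32*g^3 + 15*g^2 - 4*g - 5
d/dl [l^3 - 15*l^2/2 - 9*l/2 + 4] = 3*l^2 - 15*l - 9/2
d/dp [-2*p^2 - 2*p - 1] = -4*p - 2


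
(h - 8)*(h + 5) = h^2 - 3*h - 40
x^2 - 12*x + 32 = (x - 8)*(x - 4)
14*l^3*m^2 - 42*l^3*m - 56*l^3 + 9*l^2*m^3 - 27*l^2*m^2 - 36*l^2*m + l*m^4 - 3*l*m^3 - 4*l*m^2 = (2*l + m)*(7*l + m)*(m - 4)*(l*m + l)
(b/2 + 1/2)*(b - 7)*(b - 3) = b^3/2 - 9*b^2/2 + 11*b/2 + 21/2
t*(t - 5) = t^2 - 5*t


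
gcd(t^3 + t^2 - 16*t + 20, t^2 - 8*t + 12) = t - 2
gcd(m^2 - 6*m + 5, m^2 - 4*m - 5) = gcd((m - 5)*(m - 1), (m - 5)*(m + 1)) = m - 5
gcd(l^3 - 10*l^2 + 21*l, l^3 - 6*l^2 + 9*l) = l^2 - 3*l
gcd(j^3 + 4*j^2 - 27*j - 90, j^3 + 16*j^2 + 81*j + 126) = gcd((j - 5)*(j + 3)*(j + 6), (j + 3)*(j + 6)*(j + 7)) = j^2 + 9*j + 18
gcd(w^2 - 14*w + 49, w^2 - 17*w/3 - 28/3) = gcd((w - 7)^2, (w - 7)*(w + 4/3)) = w - 7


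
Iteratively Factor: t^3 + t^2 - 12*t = (t - 3)*(t^2 + 4*t) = (t - 3)*(t + 4)*(t)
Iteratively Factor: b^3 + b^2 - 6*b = (b + 3)*(b^2 - 2*b) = (b - 2)*(b + 3)*(b)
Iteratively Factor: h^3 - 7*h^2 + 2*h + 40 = (h - 4)*(h^2 - 3*h - 10) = (h - 4)*(h + 2)*(h - 5)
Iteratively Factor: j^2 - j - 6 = (j + 2)*(j - 3)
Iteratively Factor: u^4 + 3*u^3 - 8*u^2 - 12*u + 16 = (u + 4)*(u^3 - u^2 - 4*u + 4) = (u + 2)*(u + 4)*(u^2 - 3*u + 2) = (u - 2)*(u + 2)*(u + 4)*(u - 1)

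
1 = 1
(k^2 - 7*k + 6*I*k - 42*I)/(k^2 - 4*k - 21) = (k + 6*I)/(k + 3)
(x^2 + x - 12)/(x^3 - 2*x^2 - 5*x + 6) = (x + 4)/(x^2 + x - 2)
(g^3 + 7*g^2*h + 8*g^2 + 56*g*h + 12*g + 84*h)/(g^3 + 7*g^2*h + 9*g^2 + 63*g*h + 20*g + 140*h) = (g^2 + 8*g + 12)/(g^2 + 9*g + 20)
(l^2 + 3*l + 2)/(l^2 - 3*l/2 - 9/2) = 2*(l^2 + 3*l + 2)/(2*l^2 - 3*l - 9)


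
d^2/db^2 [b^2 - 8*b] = 2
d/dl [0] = 0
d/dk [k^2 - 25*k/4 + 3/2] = 2*k - 25/4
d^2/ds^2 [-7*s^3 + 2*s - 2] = -42*s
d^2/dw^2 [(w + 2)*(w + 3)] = 2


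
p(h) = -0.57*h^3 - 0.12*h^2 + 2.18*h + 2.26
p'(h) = -1.71*h^2 - 0.24*h + 2.18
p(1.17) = 3.73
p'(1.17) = -0.44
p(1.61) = 3.08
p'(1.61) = -2.64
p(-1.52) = 0.67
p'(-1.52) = -1.41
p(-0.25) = 1.72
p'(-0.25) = 2.13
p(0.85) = 3.68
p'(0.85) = 0.74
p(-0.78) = 0.76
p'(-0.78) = 1.33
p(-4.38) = 38.31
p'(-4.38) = -29.57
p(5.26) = -72.55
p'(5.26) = -46.39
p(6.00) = -112.10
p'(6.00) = -60.82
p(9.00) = -403.37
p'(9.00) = -138.49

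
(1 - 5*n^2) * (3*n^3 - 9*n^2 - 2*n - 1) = -15*n^5 + 45*n^4 + 13*n^3 - 4*n^2 - 2*n - 1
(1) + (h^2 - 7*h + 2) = h^2 - 7*h + 3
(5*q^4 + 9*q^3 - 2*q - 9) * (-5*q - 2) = -25*q^5 - 55*q^4 - 18*q^3 + 10*q^2 + 49*q + 18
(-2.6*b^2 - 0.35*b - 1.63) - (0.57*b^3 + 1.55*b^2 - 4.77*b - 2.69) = -0.57*b^3 - 4.15*b^2 + 4.42*b + 1.06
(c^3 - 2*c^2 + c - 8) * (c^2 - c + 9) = c^5 - 3*c^4 + 12*c^3 - 27*c^2 + 17*c - 72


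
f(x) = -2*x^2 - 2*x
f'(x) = -4*x - 2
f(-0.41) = 0.48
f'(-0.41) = -0.36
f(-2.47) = -7.26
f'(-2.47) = 7.88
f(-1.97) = -3.82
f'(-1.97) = 5.88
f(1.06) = -4.37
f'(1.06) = -6.24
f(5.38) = -68.65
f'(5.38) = -23.52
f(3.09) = -25.28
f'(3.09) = -14.36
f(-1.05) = -0.10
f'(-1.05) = 2.20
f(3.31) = -28.53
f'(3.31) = -15.24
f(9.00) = -180.00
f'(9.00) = -38.00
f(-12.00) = -264.00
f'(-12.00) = 46.00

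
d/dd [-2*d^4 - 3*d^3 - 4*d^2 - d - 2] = -8*d^3 - 9*d^2 - 8*d - 1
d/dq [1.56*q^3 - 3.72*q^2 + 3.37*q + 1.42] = 4.68*q^2 - 7.44*q + 3.37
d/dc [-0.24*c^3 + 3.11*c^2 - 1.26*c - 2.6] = -0.72*c^2 + 6.22*c - 1.26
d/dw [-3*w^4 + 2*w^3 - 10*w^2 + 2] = 2*w*(-6*w^2 + 3*w - 10)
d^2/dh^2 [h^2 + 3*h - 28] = 2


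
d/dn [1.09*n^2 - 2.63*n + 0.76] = 2.18*n - 2.63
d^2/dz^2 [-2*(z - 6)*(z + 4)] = -4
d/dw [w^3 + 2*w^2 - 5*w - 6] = 3*w^2 + 4*w - 5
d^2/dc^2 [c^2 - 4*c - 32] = 2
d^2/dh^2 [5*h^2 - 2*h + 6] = 10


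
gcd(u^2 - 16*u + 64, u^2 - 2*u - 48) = u - 8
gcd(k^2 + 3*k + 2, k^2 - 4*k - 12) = k + 2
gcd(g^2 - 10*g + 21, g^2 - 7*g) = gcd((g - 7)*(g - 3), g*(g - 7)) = g - 7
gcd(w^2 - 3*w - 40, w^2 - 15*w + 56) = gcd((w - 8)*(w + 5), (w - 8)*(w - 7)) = w - 8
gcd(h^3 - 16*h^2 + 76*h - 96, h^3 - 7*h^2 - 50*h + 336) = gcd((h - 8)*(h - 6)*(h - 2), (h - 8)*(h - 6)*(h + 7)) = h^2 - 14*h + 48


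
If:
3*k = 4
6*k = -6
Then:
No Solution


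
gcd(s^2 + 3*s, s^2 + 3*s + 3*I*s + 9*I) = s + 3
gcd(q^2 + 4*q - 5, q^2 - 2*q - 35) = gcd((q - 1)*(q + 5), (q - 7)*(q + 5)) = q + 5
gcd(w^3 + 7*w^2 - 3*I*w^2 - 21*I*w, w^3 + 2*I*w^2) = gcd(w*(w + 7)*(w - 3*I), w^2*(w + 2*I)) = w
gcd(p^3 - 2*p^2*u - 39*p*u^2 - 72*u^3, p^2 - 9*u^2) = p + 3*u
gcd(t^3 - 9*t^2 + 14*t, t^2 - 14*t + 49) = t - 7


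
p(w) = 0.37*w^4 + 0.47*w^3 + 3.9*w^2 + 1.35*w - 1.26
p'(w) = 1.48*w^3 + 1.41*w^2 + 7.8*w + 1.35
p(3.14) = 91.95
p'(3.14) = 85.56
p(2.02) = 27.41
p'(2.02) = 35.06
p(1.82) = 21.01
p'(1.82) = 29.14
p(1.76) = 19.31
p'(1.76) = 27.51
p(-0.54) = -0.89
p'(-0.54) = -2.68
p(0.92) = 3.91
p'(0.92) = 10.87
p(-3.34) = 66.27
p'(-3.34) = -64.12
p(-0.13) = -1.37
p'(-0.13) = 0.36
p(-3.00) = 47.07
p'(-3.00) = -49.32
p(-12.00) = 7404.30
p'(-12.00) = -2446.65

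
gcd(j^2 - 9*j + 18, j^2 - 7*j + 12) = j - 3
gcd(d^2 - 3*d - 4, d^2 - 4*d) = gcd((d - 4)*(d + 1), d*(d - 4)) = d - 4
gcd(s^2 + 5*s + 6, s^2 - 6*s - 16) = s + 2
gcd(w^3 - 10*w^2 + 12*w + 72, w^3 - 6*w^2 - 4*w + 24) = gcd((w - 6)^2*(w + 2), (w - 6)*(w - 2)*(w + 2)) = w^2 - 4*w - 12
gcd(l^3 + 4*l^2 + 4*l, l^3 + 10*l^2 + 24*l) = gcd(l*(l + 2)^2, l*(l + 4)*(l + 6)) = l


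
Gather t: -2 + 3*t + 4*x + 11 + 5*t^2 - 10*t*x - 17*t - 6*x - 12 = 5*t^2 + t*(-10*x - 14) - 2*x - 3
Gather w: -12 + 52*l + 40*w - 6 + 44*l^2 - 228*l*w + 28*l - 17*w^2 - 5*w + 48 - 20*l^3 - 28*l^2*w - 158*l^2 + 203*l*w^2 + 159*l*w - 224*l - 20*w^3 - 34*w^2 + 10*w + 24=-20*l^3 - 114*l^2 - 144*l - 20*w^3 + w^2*(203*l - 51) + w*(-28*l^2 - 69*l + 45) + 54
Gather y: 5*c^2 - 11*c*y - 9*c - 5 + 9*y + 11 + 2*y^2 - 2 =5*c^2 - 9*c + 2*y^2 + y*(9 - 11*c) + 4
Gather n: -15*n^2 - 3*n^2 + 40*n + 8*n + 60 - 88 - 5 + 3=-18*n^2 + 48*n - 30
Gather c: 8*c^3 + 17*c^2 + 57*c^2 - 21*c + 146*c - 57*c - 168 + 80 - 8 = 8*c^3 + 74*c^2 + 68*c - 96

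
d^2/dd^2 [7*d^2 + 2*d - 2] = 14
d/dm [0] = 0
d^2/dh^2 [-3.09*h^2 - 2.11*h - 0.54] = -6.18000000000000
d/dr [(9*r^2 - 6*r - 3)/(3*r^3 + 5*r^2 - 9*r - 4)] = 3*(-9*r^4 + 12*r^3 - 8*r^2 - 14*r - 1)/(9*r^6 + 30*r^5 - 29*r^4 - 114*r^3 + 41*r^2 + 72*r + 16)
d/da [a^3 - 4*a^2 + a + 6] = 3*a^2 - 8*a + 1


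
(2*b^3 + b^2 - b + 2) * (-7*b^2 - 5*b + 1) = -14*b^5 - 17*b^4 + 4*b^3 - 8*b^2 - 11*b + 2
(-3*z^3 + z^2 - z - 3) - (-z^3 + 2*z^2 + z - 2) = -2*z^3 - z^2 - 2*z - 1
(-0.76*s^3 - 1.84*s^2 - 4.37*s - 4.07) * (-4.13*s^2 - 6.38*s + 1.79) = 3.1388*s^5 + 12.448*s^4 + 28.4269*s^3 + 41.3961*s^2 + 18.1443*s - 7.2853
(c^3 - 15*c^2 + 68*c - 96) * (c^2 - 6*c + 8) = c^5 - 21*c^4 + 166*c^3 - 624*c^2 + 1120*c - 768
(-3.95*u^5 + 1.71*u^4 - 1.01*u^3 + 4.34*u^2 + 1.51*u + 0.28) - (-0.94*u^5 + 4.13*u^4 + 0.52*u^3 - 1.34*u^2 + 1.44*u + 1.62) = -3.01*u^5 - 2.42*u^4 - 1.53*u^3 + 5.68*u^2 + 0.0700000000000001*u - 1.34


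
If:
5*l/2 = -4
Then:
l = -8/5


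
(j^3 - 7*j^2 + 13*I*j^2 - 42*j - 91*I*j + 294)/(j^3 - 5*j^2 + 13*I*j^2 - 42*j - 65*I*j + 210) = (j - 7)/(j - 5)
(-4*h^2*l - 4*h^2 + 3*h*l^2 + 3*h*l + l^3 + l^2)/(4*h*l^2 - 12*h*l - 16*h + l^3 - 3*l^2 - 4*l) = (-h + l)/(l - 4)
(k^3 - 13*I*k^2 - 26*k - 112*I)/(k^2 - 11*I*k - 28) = (k^2 - 6*I*k + 16)/(k - 4*I)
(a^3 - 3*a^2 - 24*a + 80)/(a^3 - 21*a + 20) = (a - 4)/(a - 1)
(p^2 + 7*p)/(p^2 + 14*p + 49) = p/(p + 7)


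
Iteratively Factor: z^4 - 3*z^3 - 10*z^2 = (z)*(z^3 - 3*z^2 - 10*z) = z*(z - 5)*(z^2 + 2*z) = z^2*(z - 5)*(z + 2)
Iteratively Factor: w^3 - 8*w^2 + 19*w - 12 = (w - 1)*(w^2 - 7*w + 12) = (w - 3)*(w - 1)*(w - 4)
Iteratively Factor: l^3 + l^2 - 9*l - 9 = (l + 1)*(l^2 - 9) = (l + 1)*(l + 3)*(l - 3)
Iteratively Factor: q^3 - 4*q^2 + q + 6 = (q + 1)*(q^2 - 5*q + 6) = (q - 2)*(q + 1)*(q - 3)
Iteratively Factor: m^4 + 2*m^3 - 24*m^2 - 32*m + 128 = (m - 2)*(m^3 + 4*m^2 - 16*m - 64) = (m - 2)*(m + 4)*(m^2 - 16) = (m - 2)*(m + 4)^2*(m - 4)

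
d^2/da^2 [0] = 0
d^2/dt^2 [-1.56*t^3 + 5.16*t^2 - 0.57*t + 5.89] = 10.32 - 9.36*t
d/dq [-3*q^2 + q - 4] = 1 - 6*q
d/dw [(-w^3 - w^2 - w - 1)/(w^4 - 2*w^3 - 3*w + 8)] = ((-3*w^2 - 2*w - 1)*(w^4 - 2*w^3 - 3*w + 8) - (-4*w^3 + 6*w^2 + 3)*(w^3 + w^2 + w + 1))/(w^4 - 2*w^3 - 3*w + 8)^2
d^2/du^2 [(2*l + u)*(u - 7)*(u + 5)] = 4*l + 6*u - 4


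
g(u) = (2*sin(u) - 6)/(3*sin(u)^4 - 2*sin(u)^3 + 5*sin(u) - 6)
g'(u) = (2*sin(u) - 6)*(-12*sin(u)^3*cos(u) + 6*sin(u)^2*cos(u) - 5*cos(u))/(3*sin(u)^4 - 2*sin(u)^3 + 5*sin(u) - 6)^2 + 2*cos(u)/(3*sin(u)^4 - 2*sin(u)^3 + 5*sin(u) - 6) = 2*(-9*sin(u)^4 + 40*sin(u)^3 - 18*sin(u)^2 + 9)*cos(u)/(3*sin(u)^4 - 2*sin(u)^3 + 5*sin(u) - 6)^2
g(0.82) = 2.00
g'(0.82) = 3.30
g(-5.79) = 1.37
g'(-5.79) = 1.13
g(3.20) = 0.97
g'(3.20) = -0.45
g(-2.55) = 0.87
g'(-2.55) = 0.11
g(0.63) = 1.55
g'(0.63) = 1.65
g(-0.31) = 0.89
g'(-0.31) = 0.21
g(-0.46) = 0.87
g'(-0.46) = 0.05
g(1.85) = 9.98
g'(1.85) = -66.75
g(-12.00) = 1.46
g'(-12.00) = 1.37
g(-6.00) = 1.18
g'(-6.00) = 0.75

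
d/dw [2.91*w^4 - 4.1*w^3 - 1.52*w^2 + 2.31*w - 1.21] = 11.64*w^3 - 12.3*w^2 - 3.04*w + 2.31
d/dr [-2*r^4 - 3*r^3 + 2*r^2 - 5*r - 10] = -8*r^3 - 9*r^2 + 4*r - 5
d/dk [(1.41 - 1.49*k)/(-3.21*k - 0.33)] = (16.107138*k + 1.655874)/(3.21*k + 0.33)^3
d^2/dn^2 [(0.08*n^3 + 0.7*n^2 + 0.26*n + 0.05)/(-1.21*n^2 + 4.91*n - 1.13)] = (-12.7174*n^3 + 7.96661399999999*n^2 + 3.302406*n - 6.946856)/(1.771561*n^6 - 21.566193*n^5 + 92.475702*n^4 - 158.651429*n^3 + 86.361606*n^2 - 18.808737*n + 1.442897)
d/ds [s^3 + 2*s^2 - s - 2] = 3*s^2 + 4*s - 1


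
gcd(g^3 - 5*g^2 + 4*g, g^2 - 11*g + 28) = g - 4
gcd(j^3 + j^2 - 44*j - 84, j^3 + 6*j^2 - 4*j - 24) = j^2 + 8*j + 12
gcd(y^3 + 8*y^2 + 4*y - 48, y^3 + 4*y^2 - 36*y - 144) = y^2 + 10*y + 24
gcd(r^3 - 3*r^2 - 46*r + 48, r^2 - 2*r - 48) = r^2 - 2*r - 48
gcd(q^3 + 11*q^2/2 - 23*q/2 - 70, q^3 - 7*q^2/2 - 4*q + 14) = q - 7/2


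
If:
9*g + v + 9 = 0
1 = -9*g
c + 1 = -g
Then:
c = -8/9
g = -1/9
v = -8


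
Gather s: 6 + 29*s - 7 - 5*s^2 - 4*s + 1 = -5*s^2 + 25*s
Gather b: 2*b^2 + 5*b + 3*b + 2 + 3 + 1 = 2*b^2 + 8*b + 6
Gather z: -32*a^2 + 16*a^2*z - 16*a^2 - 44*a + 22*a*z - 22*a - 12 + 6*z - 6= -48*a^2 - 66*a + z*(16*a^2 + 22*a + 6) - 18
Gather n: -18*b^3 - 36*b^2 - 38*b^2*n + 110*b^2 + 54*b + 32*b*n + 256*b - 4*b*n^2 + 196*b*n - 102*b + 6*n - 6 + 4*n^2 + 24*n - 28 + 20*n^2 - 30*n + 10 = -18*b^3 + 74*b^2 + 208*b + n^2*(24 - 4*b) + n*(-38*b^2 + 228*b) - 24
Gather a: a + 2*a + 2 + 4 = 3*a + 6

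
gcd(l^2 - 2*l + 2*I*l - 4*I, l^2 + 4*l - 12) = l - 2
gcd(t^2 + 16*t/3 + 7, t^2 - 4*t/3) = 1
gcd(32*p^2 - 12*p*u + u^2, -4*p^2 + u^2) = 1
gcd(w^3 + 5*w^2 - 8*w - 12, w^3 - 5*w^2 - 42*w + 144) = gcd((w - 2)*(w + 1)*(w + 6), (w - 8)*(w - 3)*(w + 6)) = w + 6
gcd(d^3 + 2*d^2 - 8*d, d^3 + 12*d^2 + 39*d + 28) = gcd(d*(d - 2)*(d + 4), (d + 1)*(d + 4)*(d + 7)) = d + 4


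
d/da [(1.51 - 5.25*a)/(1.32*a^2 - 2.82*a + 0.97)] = (6.93*a^2 - 3.9864*a - 0.834300000000001)/(1.7424*a^4 - 7.4448*a^3 + 10.5132*a^2 - 5.4708*a + 0.9409)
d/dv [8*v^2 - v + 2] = 16*v - 1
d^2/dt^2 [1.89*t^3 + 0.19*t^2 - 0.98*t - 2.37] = 11.34*t + 0.38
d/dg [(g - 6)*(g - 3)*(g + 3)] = 3*g^2 - 12*g - 9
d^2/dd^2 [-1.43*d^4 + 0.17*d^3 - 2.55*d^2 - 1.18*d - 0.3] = -17.16*d^2 + 1.02*d - 5.1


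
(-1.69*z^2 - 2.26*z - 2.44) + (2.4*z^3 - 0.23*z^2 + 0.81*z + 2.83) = 2.4*z^3 - 1.92*z^2 - 1.45*z + 0.39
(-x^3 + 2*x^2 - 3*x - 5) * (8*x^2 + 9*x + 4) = -8*x^5 + 7*x^4 - 10*x^3 - 59*x^2 - 57*x - 20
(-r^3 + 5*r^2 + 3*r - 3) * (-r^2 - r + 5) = r^5 - 4*r^4 - 13*r^3 + 25*r^2 + 18*r - 15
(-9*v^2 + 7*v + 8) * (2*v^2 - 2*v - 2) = -18*v^4 + 32*v^3 + 20*v^2 - 30*v - 16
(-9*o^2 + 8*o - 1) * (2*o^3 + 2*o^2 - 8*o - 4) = -18*o^5 - 2*o^4 + 86*o^3 - 30*o^2 - 24*o + 4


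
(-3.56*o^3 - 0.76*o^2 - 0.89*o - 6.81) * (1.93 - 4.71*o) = 16.7676*o^4 - 3.2912*o^3 + 2.7251*o^2 + 30.3574*o - 13.1433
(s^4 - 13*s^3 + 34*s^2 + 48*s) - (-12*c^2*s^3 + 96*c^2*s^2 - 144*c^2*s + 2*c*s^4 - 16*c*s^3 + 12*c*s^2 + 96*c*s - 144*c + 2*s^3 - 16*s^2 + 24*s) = 12*c^2*s^3 - 96*c^2*s^2 + 144*c^2*s - 2*c*s^4 + 16*c*s^3 - 12*c*s^2 - 96*c*s + 144*c + s^4 - 15*s^3 + 50*s^2 + 24*s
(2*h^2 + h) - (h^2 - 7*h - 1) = h^2 + 8*h + 1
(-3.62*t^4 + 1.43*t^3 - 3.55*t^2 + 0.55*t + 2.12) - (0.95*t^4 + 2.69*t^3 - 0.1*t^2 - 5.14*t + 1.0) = -4.57*t^4 - 1.26*t^3 - 3.45*t^2 + 5.69*t + 1.12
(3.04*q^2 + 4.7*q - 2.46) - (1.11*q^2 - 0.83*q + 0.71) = 1.93*q^2 + 5.53*q - 3.17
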